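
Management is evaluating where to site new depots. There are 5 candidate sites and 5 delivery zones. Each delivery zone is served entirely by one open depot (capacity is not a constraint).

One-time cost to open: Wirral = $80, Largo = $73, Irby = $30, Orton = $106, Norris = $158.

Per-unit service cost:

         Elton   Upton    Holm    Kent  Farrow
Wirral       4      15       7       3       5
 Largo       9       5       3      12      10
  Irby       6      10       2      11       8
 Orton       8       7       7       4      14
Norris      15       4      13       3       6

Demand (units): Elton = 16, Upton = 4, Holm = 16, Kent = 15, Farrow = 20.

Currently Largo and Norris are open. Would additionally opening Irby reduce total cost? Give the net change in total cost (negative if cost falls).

Yes — net change −34 (cost falls by 34).

Current service cost with {Largo, Norris}: 373.
Adding Irby: each delivery zone re-picks its cheapest; new service cost 309, saving 64.
Extra fixed cost: 30. Net change = 30 − 64 = -34.
(Totals: 604 → 570.)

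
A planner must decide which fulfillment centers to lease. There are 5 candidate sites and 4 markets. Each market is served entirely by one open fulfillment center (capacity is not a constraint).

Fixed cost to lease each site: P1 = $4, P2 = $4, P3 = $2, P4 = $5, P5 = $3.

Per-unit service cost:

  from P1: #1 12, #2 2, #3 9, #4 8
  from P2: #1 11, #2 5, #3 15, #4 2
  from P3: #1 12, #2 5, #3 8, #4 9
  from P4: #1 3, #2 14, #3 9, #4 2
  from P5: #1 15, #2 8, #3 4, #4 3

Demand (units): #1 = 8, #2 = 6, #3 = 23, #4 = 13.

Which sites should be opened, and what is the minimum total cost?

For any fixed open set, each market goes to its cheapest open site; total = fixed + service.
{P1, P4, P5}: #1→P4 3·8=24, #2→P1 2·6=12, #3→P5 4·23=92, #4→P4 2·13=26. Service 154; fixed 12; total 166.
{P1, P3, P4, P5}: service 154 + fixed 14 = 168
{P1, P2, P4, P5}: #1→P4 3·8=24, #2→P1 2·6=12, #3→P5 4·23=92, #4→P2 2·13=26. Service 154; fixed 16; total 170.
{P1, P2, P3, P4, P5}: service 154 + fixed 18 = 172
No other subset beats 166.

Open P1, P4 and P5; minimum total cost 166.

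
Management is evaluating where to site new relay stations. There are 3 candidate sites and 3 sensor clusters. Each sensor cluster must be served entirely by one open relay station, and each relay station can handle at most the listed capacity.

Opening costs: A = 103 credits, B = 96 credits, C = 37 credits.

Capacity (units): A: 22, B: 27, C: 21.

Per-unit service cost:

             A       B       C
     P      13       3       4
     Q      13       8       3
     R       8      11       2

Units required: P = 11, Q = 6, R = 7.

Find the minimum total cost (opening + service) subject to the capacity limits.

Minimum total cost: 198

Open {B, C}: P→B 3·11=33, Q→C 3·6=18, R→C 2·7=14.
Loads: B carries 11/27, C carries 13/21. Service 65; fixed 133; total 198.
Next best feasible plan costs 228.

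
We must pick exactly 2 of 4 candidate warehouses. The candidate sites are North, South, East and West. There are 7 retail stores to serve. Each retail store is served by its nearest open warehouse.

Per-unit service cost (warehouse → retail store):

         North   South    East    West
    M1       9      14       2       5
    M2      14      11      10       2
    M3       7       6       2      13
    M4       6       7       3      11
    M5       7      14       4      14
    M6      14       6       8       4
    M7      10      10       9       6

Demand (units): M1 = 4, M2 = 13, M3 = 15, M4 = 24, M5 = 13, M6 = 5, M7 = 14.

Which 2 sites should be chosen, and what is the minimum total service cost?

Choose East and West; total service cost 292.

With exactly 2 open, each retail store uses its cheapest among the chosen.
{East, West}: M1→East 2·4=8, M2→West 2·13=26, M3→East 2·15=30, M4→East 3·24=72, M5→East 4·13=52, M6→West 4·5=20, M7→West 6·14=84. Service cost 292.
{South, East}: service cost 448
{North, East}: service cost 458
Among all 6 size-2 choices, {East, West} is lowest.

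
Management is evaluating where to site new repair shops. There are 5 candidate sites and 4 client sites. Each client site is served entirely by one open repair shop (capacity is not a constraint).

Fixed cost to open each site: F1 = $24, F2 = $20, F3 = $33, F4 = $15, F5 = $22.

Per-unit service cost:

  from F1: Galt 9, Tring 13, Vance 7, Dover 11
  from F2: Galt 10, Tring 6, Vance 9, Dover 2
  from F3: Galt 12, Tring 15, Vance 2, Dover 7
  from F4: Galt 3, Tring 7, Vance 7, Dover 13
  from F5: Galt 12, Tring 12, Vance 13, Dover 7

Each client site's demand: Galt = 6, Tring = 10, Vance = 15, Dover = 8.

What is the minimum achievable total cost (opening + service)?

For any fixed open set, each client site goes to its cheapest open site; total = fixed + service.
{F2, F3, F4}: Galt→F4 3·6=18, Tring→F2 6·10=60, Vance→F3 2·15=30, Dover→F2 2·8=16. Service 124; fixed 68; total 192.
{F2, F3, F4, F5}: service 124 + fixed 90 = 214
{F1, F2, F3, F4}: service 124 + fixed 92 = 216
{F1, F2, F3, F4, F5}: service 124 + fixed 114 = 238
No other subset beats 192.

Minimum total cost: 192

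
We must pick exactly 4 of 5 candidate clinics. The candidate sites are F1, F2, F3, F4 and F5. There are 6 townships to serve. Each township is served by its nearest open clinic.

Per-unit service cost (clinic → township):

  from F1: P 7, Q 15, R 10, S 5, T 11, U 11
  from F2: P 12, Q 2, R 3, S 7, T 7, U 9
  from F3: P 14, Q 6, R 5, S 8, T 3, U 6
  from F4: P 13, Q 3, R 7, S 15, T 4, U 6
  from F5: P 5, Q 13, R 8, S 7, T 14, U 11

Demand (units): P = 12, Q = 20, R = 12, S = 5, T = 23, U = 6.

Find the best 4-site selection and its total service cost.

Choose F1, F2, F3 and F5; total service cost 266.

With exactly 4 open, each township uses its cheapest among the chosen.
{F1, F2, F3, F5}: P→F5 5·12=60, Q→F2 2·20=40, R→F2 3·12=36, S→F1 5·5=25, T→F3 3·23=69, U→F3 6·6=36. Service cost 266.
{F2, F3, F4, F5}: service cost 276
{F1, F2, F4, F5}: service cost 289
Among all 5 size-4 choices, {F1, F2, F3, F5} is lowest.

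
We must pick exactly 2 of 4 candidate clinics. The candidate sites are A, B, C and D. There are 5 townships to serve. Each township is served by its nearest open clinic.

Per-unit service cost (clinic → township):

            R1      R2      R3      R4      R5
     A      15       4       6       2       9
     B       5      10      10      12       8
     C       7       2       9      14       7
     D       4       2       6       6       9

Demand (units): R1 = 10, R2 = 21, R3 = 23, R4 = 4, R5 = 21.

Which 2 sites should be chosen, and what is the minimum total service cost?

Choose C and D; total service cost 391.

With exactly 2 open, each township uses its cheapest among the chosen.
{C, D}: R1→D 4·10=40, R2→C 2·21=42, R3→D 6·23=138, R4→D 6·4=24, R5→C 7·21=147. Service cost 391.
{A, C}: service cost 405
{B, D}: service cost 412
Among all 6 size-2 choices, {C, D} is lowest.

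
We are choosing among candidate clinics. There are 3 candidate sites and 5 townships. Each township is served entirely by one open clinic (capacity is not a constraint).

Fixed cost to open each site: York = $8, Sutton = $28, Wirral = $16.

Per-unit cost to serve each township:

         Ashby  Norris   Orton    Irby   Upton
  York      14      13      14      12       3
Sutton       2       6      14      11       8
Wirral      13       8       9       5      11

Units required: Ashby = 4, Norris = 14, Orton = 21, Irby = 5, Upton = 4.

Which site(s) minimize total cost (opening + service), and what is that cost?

Open York, Sutton and Wirral; minimum total cost 370.

For any fixed open set, each township goes to its cheapest open site; total = fixed + service.
{York, Sutton, Wirral}: Ashby→Sutton 2·4=8, Norris→Sutton 6·14=84, Orton→Wirral 9·21=189, Irby→Wirral 5·5=25, Upton→York 3·4=12. Service 318; fixed 52; total 370.
{Sutton, Wirral}: service 338 + fixed 44 = 382
{York, Wirral}: service 390 + fixed 24 = 414
{York}: service 604 + fixed 8 = 612
No other subset beats 370.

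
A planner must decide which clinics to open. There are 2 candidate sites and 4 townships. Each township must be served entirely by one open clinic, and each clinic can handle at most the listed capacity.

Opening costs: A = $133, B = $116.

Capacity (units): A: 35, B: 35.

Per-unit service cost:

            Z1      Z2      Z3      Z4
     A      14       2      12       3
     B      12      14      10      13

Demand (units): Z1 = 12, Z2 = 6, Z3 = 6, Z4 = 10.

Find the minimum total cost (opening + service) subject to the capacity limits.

Open {A}: Z1→A 14·12=168, Z2→A 2·6=12, Z3→A 12·6=72, Z4→A 3·10=30.
Loads: A carries 34/35. Service 282; fixed 133; total 415.
Next best feasible plan costs 495.

Minimum total cost: 415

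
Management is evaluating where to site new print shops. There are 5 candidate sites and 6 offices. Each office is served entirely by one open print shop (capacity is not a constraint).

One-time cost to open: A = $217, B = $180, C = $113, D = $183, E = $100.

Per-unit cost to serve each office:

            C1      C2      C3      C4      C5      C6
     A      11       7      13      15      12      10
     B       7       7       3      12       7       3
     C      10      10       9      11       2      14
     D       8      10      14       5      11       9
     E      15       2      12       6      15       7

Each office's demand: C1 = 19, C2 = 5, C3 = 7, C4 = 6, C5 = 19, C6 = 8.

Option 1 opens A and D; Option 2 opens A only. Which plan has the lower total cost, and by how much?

Option 1: {A, D}: C1→D 8·19=152, C2→A 7·5=35, C3→A 13·7=91, C4→D 5·6=30, C5→D 11·19=209, C6→D 9·8=72. Service 589; fixed 400; total 989.
Option 2: {A}: C1→A 11·19=209, C2→A 7·5=35, C3→A 13·7=91, C4→A 15·6=90, C5→A 12·19=228, C6→A 10·8=80. Service 733; fixed 217; total 950.
Difference: |989 − 950| = 39.

Option 2 is cheaper by 39.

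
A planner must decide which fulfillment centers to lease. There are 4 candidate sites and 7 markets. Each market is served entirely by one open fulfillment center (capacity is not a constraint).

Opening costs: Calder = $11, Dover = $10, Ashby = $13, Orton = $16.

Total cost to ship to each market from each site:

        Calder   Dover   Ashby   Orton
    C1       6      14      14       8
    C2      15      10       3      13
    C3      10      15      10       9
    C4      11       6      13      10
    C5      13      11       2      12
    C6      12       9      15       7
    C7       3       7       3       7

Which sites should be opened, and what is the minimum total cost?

Open Dover and Ashby; minimum total cost 70.

For any fixed open set, each market goes to its cheapest open site; total = fixed + service.
{Dover, Ashby}: C1→Dover 14, C2→Ashby 3, C3→Ashby 10, C4→Dover 6, C5→Ashby 2, C6→Dover 9, C7→Ashby 3. Service 47; fixed 23; total 70.
{Calder, Ashby}: service 47 + fixed 24 = 71
{Ashby, Orton}: C1→Orton 8, C2→Ashby 3, C3→Orton 9, C4→Orton 10, C5→Ashby 2, C6→Orton 7, C7→Ashby 3. Service 42; fixed 29; total 71.
{Calder, Dover, Ashby, Orton}: service 36 + fixed 50 = 86
No other subset beats 70.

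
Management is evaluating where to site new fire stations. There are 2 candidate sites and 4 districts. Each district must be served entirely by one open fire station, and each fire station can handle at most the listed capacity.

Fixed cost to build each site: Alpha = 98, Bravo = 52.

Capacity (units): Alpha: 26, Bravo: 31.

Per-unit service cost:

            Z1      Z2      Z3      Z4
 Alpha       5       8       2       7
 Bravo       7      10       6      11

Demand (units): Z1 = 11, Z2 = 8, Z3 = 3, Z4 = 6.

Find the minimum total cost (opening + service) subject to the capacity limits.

Open {Bravo}: Z1→Bravo 7·11=77, Z2→Bravo 10·8=80, Z3→Bravo 6·3=18, Z4→Bravo 11·6=66.
Loads: Bravo carries 28/31. Service 241; fixed 52; total 293.
Next best feasible plan costs 329.

Minimum total cost: 293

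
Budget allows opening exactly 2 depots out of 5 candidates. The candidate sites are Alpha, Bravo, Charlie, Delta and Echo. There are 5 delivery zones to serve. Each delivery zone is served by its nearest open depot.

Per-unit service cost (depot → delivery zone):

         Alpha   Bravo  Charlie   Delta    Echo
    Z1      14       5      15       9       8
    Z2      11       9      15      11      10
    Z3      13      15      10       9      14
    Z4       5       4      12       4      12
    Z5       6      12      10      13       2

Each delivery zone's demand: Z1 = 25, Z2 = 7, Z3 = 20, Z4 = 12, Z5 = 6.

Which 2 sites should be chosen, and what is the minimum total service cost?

Choose Bravo and Delta; total service cost 488.

With exactly 2 open, each delivery zone uses its cheapest among the chosen.
{Bravo, Delta}: Z1→Bravo 5·25=125, Z2→Bravo 9·7=63, Z3→Delta 9·20=180, Z4→Bravo 4·12=48, Z5→Bravo 12·6=72. Service cost 488.
{Bravo, Charlie}: service cost 496
{Delta, Echo}: service cost 510
Among all 10 size-2 choices, {Bravo, Delta} is lowest.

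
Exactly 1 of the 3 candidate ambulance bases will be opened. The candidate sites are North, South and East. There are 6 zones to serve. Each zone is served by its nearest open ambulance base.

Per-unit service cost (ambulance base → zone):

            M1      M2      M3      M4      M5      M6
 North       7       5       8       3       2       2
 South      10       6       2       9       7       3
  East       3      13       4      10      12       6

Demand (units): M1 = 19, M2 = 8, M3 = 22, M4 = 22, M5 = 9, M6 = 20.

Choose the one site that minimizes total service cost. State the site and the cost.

Choose North only; total service cost 473.

With exactly 1 open, each zone uses its cheapest among the chosen.
{North}: M1→North 7·19=133, M2→North 5·8=40, M3→North 8·22=176, M4→North 3·22=66, M5→North 2·9=18, M6→North 2·20=40. Service cost 473.
{South}: service cost 603
{East}: service cost 697
Among all 3 size-1 choices, {North} is lowest.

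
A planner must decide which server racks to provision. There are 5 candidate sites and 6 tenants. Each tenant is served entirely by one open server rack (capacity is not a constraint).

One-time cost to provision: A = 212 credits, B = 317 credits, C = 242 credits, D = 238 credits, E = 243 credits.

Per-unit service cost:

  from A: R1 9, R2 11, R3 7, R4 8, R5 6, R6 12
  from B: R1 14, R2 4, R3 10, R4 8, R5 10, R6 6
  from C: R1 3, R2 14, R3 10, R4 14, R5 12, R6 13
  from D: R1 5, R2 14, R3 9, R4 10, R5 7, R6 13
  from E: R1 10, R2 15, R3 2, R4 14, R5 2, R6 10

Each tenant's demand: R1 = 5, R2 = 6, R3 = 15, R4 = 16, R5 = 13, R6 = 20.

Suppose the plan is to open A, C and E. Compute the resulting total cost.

Total cost: 1162

Each tenant is assigned to its cheapest site among the open ones.
{A, C, E}: R1→C 3·5=15, R2→A 11·6=66, R3→E 2·15=30, R4→A 8·16=128, R5→E 2·13=26, R6→E 10·20=200. Service 465; fixed 697; total 1162.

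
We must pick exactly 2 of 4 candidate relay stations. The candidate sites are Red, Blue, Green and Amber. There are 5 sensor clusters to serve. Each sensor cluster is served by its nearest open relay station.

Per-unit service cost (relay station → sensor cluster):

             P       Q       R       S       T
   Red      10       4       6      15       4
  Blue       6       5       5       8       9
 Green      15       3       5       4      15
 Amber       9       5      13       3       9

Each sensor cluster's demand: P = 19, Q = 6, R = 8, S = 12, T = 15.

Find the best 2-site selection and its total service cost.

With exactly 2 open, each sensor cluster uses its cheapest among the chosen.
{Red, Blue}: P→Blue 6·19=114, Q→Red 4·6=24, R→Blue 5·8=40, S→Blue 8·12=96, T→Red 4·15=60. Service cost 334.
{Red, Amber}: service cost 339
{Blue, Green}: service cost 355
Among all 6 size-2 choices, {Red, Blue} is lowest.

Choose Red and Blue; total service cost 334.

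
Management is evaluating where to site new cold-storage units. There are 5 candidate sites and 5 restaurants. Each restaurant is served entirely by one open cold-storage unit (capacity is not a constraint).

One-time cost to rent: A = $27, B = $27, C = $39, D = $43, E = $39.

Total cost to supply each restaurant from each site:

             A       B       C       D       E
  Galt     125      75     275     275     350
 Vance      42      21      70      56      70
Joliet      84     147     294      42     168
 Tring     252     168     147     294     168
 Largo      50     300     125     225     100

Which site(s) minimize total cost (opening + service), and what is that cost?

For any fixed open set, each restaurant goes to its cheapest open site; total = fixed + service.
{A, B}: Galt→B 75, Vance→B 21, Joliet→A 84, Tring→B 168, Largo→A 50. Service 398; fixed 54; total 452.
{A, B, D}: service 356 + fixed 97 = 453
{A, B, C}: service 377 + fixed 93 = 470
{A, B, C, D, E}: service 335 + fixed 175 = 510
No other subset beats 452.

Open A and B; minimum total cost 452.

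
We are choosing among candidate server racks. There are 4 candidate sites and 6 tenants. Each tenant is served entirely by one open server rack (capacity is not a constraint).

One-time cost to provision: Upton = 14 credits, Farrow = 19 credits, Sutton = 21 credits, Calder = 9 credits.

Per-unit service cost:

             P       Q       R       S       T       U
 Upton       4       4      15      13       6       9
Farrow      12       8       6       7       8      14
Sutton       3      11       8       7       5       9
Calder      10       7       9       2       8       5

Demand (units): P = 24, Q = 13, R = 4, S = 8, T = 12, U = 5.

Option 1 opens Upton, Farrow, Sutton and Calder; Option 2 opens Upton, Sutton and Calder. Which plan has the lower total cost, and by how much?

Option 1: {Upton, Farrow, Sutton, Calder}: P→Sutton 3·24=72, Q→Upton 4·13=52, R→Farrow 6·4=24, S→Calder 2·8=16, T→Sutton 5·12=60, U→Calder 5·5=25. Service 249; fixed 63; total 312.
Option 2: {Upton, Sutton, Calder}: P→Sutton 3·24=72, Q→Upton 4·13=52, R→Sutton 8·4=32, S→Calder 2·8=16, T→Sutton 5·12=60, U→Calder 5·5=25. Service 257; fixed 44; total 301.
Difference: |312 − 301| = 11.

Option 2 is cheaper by 11.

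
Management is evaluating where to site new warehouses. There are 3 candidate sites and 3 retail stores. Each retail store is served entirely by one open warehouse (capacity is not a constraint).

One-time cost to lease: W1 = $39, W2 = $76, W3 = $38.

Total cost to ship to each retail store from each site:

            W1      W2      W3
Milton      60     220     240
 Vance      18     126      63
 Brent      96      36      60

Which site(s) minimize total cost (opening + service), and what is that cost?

Open W1 only; minimum total cost 213.

For any fixed open set, each retail store goes to its cheapest open site; total = fixed + service.
{W1}: Milton→W1 60, Vance→W1 18, Brent→W1 96. Service 174; fixed 39; total 213.
{W1, W3}: Milton→W1 60, Vance→W1 18, Brent→W3 60. Service 138; fixed 77; total 215.
{W1, W2}: Milton→W1 60, Vance→W1 18, Brent→W2 36. Service 114; fixed 115; total 229.
{W1, W2, W3}: service 114 + fixed 153 = 267
No other subset beats 213.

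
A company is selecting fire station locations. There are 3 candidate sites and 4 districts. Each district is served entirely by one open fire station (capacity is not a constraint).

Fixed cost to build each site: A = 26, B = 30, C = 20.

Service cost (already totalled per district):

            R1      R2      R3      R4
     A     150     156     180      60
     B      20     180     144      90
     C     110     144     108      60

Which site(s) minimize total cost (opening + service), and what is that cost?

For any fixed open set, each district goes to its cheapest open site; total = fixed + service.
{B, C}: R1→B 20, R2→C 144, R3→C 108, R4→C 60. Service 332; fixed 50; total 382.
{A, B, C}: R1→B 20, R2→C 144, R3→C 108, R4→A 60. Service 332; fixed 76; total 408.
{A, B}: R1→B 20, R2→A 156, R3→B 144, R4→A 60. Service 380; fixed 56; total 436.
{C}: R1→C 110, R2→C 144, R3→C 108, R4→C 60. Service 422; fixed 20; total 442.
No other subset beats 382.

Open B and C; minimum total cost 382.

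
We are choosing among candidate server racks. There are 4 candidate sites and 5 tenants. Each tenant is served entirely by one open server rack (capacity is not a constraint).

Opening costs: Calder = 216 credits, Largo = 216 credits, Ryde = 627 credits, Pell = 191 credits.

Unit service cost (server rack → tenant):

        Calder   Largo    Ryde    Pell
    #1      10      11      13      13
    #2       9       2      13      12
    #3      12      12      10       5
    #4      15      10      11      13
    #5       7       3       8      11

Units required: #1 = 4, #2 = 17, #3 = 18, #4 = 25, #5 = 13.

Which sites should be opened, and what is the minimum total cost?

For any fixed open set, each tenant goes to its cheapest open site; total = fixed + service.
{Largo}: #1→Largo 11·4=44, #2→Largo 2·17=34, #3→Largo 12·18=216, #4→Largo 10·25=250, #5→Largo 3·13=39. Service 583; fixed 216; total 799.
{Largo, Pell}: service 457 + fixed 407 = 864
{Pell}: service 814 + fixed 191 = 1005
{Calder, Largo, Ryde, Pell}: service 453 + fixed 1250 = 1703
(All 15 nonempty subsets were checked; Largo only is lowest.)

Open Largo only; minimum total cost 799.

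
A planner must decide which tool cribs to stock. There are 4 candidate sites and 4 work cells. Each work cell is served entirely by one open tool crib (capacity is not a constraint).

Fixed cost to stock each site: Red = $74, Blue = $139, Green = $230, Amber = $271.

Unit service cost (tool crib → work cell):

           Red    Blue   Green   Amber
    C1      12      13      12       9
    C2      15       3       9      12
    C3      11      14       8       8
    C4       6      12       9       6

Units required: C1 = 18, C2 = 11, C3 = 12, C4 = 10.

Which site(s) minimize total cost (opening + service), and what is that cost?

Open Red only; minimum total cost 647.

For any fixed open set, each work cell goes to its cheapest open site; total = fixed + service.
{Red}: C1→Red 12·18=216, C2→Red 15·11=165, C3→Red 11·12=132, C4→Red 6·10=60. Service 573; fixed 74; total 647.
{Red, Blue}: C1→Red 12·18=216, C2→Blue 3·11=33, C3→Red 11·12=132, C4→Red 6·10=60. Service 441; fixed 213; total 654.
{Blue}: service 555 + fixed 139 = 694
{Red, Blue, Green, Amber}: C1→Amber 9·18=162, C2→Blue 3·11=33, C3→Green 8·12=96, C4→Red 6·10=60. Service 351; fixed 714; total 1065.
No other subset beats 647.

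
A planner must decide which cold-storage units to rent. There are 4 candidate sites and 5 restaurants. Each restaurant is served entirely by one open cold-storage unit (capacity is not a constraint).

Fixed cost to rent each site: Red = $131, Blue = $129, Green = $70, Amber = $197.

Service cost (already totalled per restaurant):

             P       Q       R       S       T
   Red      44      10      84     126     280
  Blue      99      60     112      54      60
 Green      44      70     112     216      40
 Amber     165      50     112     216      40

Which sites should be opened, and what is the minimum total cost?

Open Red and Green; minimum total cost 505.

For any fixed open set, each restaurant goes to its cheapest open site; total = fixed + service.
{Red, Green}: P→Red 44, Q→Red 10, R→Red 84, S→Red 126, T→Green 40. Service 304; fixed 201; total 505.
{Blue, Green}: P→Green 44, Q→Blue 60, R→Blue 112, S→Blue 54, T→Green 40. Service 310; fixed 199; total 509.
{Red, Blue}: service 252 + fixed 260 = 512
{Red, Blue, Green, Amber}: service 232 + fixed 527 = 759
No other subset beats 505.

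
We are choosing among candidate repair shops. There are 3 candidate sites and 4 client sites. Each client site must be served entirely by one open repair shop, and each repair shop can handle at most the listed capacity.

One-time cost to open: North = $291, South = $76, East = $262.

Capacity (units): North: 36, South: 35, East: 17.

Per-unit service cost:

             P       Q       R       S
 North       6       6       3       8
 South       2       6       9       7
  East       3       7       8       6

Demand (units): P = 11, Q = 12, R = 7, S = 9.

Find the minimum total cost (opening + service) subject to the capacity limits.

Minimum total cost: 542

Open {South, East}: P→South 2·11=22, Q→South 6·12=72, R→East 8·7=56, S→East 6·9=54.
Loads: South carries 23/35, East carries 16/17. Service 204; fixed 338; total 542.
Next best feasible plan costs 545.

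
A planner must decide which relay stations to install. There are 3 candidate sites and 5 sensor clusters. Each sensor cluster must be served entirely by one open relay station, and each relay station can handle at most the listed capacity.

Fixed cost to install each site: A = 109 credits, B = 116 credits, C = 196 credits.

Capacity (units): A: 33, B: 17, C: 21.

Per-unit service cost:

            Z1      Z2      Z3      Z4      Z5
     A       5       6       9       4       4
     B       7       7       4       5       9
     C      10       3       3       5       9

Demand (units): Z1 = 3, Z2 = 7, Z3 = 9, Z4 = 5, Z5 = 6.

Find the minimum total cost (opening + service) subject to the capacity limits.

Minimum total cost: 291

Open {A}: Z1→A 5·3=15, Z2→A 6·7=42, Z3→A 9·9=81, Z4→A 4·5=20, Z5→A 4·6=24.
Loads: A carries 30/33. Service 182; fixed 109; total 291.
Next best feasible plan costs 362.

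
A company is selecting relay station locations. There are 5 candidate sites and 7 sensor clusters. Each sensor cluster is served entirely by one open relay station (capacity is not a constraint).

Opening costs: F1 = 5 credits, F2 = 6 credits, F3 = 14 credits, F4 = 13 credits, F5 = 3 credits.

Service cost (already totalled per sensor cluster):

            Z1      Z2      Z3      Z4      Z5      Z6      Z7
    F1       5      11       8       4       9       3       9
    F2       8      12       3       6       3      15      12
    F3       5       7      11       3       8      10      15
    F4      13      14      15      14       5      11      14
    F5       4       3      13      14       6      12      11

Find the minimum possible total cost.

Minimum total cost: 43

For any fixed open set, each sensor cluster goes to its cheapest open site; total = fixed + service.
{F1, F2, F5}: Z1→F5 4, Z2→F5 3, Z3→F2 3, Z4→F1 4, Z5→F2 3, Z6→F1 3, Z7→F1 9. Service 29; fixed 14; total 43.
{F1, F5}: service 37 + fixed 8 = 45
{F1, F2}: Z1→F1 5, Z2→F1 11, Z3→F2 3, Z4→F1 4, Z5→F2 3, Z6→F1 3, Z7→F1 9. Service 38; fixed 11; total 49.
{F1, F2, F3, F4, F5}: Z1→F5 4, Z2→F5 3, Z3→F2 3, Z4→F3 3, Z5→F2 3, Z6→F1 3, Z7→F1 9. Service 28; fixed 41; total 69.
No other subset beats 43.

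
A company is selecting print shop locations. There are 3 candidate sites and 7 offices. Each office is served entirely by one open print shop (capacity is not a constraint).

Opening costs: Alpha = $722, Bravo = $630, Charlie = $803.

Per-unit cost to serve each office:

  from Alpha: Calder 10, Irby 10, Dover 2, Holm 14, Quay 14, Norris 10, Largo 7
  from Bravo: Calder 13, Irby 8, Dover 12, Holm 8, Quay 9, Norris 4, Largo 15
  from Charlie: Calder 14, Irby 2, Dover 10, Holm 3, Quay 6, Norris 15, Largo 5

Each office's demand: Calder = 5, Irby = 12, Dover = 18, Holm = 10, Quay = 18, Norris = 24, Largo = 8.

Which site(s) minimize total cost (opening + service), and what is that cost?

Open Bravo only; minimum total cost 1465.

For any fixed open set, each office goes to its cheapest open site; total = fixed + service.
{Bravo}: Calder→Bravo 13·5=65, Irby→Bravo 8·12=96, Dover→Bravo 12·18=216, Holm→Bravo 8·10=80, Quay→Bravo 9·18=162, Norris→Bravo 4·24=96, Largo→Bravo 15·8=120. Service 835; fixed 630; total 1465.
{Charlie}: Calder→Charlie 14·5=70, Irby→Charlie 2·12=24, Dover→Charlie 10·18=180, Holm→Charlie 3·10=30, Quay→Charlie 6·18=108, Norris→Charlie 15·24=360, Largo→Charlie 5·8=40. Service 812; fixed 803; total 1615.
{Alpha}: service 894 + fixed 722 = 1616
{Alpha, Bravo, Charlie}: Calder→Alpha 10·5=50, Irby→Charlie 2·12=24, Dover→Alpha 2·18=36, Holm→Charlie 3·10=30, Quay→Charlie 6·18=108, Norris→Bravo 4·24=96, Largo→Charlie 5·8=40. Service 384; fixed 2155; total 2539.
No other subset beats 1465.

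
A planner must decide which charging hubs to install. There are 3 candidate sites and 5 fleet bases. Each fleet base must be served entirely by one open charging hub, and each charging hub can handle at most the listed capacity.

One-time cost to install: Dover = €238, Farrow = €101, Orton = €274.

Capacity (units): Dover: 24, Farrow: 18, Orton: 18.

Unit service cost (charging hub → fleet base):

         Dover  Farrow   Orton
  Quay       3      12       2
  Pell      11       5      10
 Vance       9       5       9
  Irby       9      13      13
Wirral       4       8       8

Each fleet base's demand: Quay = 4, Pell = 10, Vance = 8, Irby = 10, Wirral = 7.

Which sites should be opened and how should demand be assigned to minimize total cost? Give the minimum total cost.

Open {Dover, Farrow}: Quay→Dover 3·4=12, Pell→Farrow 5·10=50, Vance→Farrow 5·8=40, Irby→Dover 9·10=90, Wirral→Dover 4·7=28.
Loads: Dover carries 21/24, Farrow carries 18/18. Service 220; fixed 339; total 559.
Next best feasible plan costs 619.

Minimum total cost: 559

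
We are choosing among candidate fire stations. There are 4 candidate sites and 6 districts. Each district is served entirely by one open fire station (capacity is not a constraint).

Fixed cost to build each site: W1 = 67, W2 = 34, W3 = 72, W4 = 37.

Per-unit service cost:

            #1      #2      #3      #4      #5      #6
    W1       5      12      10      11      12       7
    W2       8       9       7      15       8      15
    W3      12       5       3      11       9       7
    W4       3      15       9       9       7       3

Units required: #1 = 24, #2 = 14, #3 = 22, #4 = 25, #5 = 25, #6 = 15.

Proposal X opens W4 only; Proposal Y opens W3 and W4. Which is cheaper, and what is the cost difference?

Proposal Y is cheaper by 200.

Proposal X: {W4}: #1→W4 3·24=72, #2→W4 15·14=210, #3→W4 9·22=198, #4→W4 9·25=225, #5→W4 7·25=175, #6→W4 3·15=45. Service 925; fixed 37; total 962.
Proposal Y: {W3, W4}: #1→W4 3·24=72, #2→W3 5·14=70, #3→W3 3·22=66, #4→W4 9·25=225, #5→W4 7·25=175, #6→W4 3·15=45. Service 653; fixed 109; total 762.
Difference: |962 − 762| = 200.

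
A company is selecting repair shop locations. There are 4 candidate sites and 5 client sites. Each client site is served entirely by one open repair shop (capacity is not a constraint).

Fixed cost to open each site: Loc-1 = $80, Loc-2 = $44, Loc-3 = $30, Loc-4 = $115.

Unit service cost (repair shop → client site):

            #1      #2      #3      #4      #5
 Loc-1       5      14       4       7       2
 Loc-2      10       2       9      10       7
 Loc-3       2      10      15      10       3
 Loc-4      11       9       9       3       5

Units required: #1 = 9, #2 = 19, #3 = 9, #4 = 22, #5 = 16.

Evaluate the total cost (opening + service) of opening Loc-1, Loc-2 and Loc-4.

Each client site is assigned to its cheapest site among the open ones.
{Loc-1, Loc-2, Loc-4}: #1→Loc-1 5·9=45, #2→Loc-2 2·19=38, #3→Loc-1 4·9=36, #4→Loc-4 3·22=66, #5→Loc-1 2·16=32. Service 217; fixed 239; total 456.

Total cost: 456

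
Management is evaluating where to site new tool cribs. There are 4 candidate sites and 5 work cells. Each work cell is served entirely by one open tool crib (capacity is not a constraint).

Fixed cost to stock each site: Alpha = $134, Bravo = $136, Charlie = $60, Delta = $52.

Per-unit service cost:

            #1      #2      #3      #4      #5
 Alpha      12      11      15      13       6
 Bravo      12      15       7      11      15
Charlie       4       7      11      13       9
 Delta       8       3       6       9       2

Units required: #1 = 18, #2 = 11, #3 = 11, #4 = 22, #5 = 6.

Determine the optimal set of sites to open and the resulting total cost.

Open Charlie and Delta; minimum total cost 493.

For any fixed open set, each work cell goes to its cheapest open site; total = fixed + service.
{Charlie, Delta}: #1→Charlie 4·18=72, #2→Delta 3·11=33, #3→Delta 6·11=66, #4→Delta 9·22=198, #5→Delta 2·6=12. Service 381; fixed 112; total 493.
{Delta}: service 453 + fixed 52 = 505
{Alpha, Charlie, Delta}: service 381 + fixed 246 = 627
{Alpha, Bravo, Charlie, Delta}: service 381 + fixed 382 = 763
No other subset beats 493.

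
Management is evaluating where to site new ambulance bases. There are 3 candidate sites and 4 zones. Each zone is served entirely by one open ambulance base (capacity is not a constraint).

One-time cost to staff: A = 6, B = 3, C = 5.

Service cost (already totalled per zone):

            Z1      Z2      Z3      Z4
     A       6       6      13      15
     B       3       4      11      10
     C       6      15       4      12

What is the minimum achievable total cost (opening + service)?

For any fixed open set, each zone goes to its cheapest open site; total = fixed + service.
{B, C}: Z1→B 3, Z2→B 4, Z3→C 4, Z4→B 10. Service 21; fixed 8; total 29.
{B}: service 28 + fixed 3 = 31
{A, B, C}: service 21 + fixed 14 = 35
No other subset beats 29.

Minimum total cost: 29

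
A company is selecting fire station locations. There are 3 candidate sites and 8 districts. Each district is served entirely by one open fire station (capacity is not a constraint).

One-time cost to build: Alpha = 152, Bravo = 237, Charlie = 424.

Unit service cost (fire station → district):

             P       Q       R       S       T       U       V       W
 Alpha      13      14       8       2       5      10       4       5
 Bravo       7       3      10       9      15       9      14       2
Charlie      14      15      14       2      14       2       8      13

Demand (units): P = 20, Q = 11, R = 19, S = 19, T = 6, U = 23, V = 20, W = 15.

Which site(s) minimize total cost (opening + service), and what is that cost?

For any fixed open set, each district goes to its cheapest open site; total = fixed + service.
{Alpha, Bravo}: P→Bravo 7·20=140, Q→Bravo 3·11=33, R→Alpha 8·19=152, S→Alpha 2·19=38, T→Alpha 5·6=30, U→Bravo 9·23=207, V→Alpha 4·20=80, W→Bravo 2·15=30. Service 710; fixed 389; total 1099.
{Alpha}: service 1019 + fixed 152 = 1171
{Alpha, Bravo, Charlie}: P→Bravo 7·20=140, Q→Bravo 3·11=33, R→Alpha 8·19=152, S→Alpha 2·19=38, T→Alpha 5·6=30, U→Charlie 2·23=46, V→Alpha 4·20=80, W→Bravo 2·15=30. Service 549; fixed 813; total 1362.
No other subset beats 1099.

Open Alpha and Bravo; minimum total cost 1099.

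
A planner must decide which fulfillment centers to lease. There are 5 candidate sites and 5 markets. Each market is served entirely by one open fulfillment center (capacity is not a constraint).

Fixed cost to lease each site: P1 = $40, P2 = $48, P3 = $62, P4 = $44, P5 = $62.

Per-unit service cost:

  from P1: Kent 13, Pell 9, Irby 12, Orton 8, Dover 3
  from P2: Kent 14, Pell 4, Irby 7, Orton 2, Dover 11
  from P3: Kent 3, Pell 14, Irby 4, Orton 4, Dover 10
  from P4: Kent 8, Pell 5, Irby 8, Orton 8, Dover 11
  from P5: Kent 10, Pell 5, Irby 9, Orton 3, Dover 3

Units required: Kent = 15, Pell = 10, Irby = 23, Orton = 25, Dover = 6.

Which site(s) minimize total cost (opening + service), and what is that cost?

For any fixed open set, each market goes to its cheapest open site; total = fixed + service.
{P1, P2, P3}: Kent→P3 3·15=45, Pell→P2 4·10=40, Irby→P3 4·23=92, Orton→P2 2·25=50, Dover→P1 3·6=18. Service 245; fixed 150; total 395.
{P2, P3}: service 287 + fixed 110 = 397
{P3, P5}: service 280 + fixed 124 = 404
{P1, P2, P3, P4, P5}: service 245 + fixed 256 = 501
No other subset beats 395.

Open P1, P2 and P3; minimum total cost 395.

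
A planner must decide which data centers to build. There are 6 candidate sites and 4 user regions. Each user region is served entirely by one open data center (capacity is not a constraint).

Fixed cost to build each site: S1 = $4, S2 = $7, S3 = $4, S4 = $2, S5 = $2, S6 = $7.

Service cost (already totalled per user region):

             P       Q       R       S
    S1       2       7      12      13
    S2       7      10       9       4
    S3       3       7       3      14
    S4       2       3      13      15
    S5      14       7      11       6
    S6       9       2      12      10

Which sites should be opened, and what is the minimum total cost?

Open S3, S4 and S5; minimum total cost 22.

For any fixed open set, each user region goes to its cheapest open site; total = fixed + service.
{S3, S4, S5}: P→S4 2, Q→S4 3, R→S3 3, S→S5 6. Service 14; fixed 8; total 22.
{S2, S3, S4}: service 12 + fixed 13 = 25
{S3, S5}: service 19 + fixed 6 = 25
{S1, S2, S3, S4, S5, S6}: service 11 + fixed 26 = 37
No other subset beats 22.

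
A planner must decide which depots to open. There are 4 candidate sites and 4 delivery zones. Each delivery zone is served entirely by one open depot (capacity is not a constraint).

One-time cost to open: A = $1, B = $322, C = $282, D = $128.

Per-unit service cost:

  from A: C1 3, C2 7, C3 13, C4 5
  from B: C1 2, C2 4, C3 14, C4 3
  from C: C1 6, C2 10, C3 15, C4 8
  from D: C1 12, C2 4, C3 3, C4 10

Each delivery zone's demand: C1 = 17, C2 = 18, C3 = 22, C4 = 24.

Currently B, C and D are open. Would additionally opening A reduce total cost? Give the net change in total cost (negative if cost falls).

Current service cost with {B, C, D}: 244.
Adding A: each delivery zone re-picks its cheapest; new service cost 244, saving 0.
Extra fixed cost: 1. Net change = 1 − 0 = 1.
(Totals: 976 → 977.)

No — net change +1 (cost rises by 1).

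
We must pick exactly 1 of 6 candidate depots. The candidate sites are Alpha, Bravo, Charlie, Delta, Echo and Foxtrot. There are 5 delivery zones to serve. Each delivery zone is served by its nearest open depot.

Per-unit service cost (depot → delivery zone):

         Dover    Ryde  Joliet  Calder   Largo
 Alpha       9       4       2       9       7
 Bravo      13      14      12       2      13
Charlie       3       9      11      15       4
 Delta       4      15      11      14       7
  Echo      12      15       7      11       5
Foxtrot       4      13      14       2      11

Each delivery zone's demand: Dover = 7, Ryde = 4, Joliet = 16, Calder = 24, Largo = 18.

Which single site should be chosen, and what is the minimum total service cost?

Choose Alpha only; total service cost 453.

With exactly 1 open, each delivery zone uses its cheapest among the chosen.
{Alpha}: Dover→Alpha 9·7=63, Ryde→Alpha 4·4=16, Joliet→Alpha 2·16=32, Calder→Alpha 9·24=216, Largo→Alpha 7·18=126. Service cost 453.
{Foxtrot}: service cost 550
{Echo}: service cost 610
Among all 6 size-1 choices, {Alpha} is lowest.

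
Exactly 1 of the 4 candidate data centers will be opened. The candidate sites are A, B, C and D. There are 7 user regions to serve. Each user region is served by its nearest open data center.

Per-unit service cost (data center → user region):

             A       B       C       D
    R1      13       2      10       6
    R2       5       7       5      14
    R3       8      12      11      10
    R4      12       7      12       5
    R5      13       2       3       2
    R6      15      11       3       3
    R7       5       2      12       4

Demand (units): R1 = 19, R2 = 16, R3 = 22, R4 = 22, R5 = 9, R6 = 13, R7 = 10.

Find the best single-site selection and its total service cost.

With exactly 1 open, each user region uses its cheapest among the chosen.
{B}: R1→B 2·19=38, R2→B 7·16=112, R3→B 12·22=264, R4→B 7·22=154, R5→B 2·9=18, R6→B 11·13=143, R7→B 2·10=20. Service cost 749.
{D}: service cost 765
{C}: service cost 962
Among all 4 size-1 choices, {B} is lowest.

Choose B only; total service cost 749.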